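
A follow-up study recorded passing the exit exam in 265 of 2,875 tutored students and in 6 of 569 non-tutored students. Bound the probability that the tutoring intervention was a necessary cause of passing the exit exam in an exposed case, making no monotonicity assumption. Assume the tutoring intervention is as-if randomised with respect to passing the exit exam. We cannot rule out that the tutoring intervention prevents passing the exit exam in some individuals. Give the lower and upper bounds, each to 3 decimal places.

p₁ = P(outcome | exposed) = 265/2875 = 0.092174
p₀ = P(outcome | unexposed) = 6/569 = 0.010545
Under exogeneity alone the bounds on PN are max{0,(p₁−p₀)/p₁} ≤ PN ≤ min{1,(1−p₀)/p₁}.
  lower = (p₁ − p₀)/p₁ = 0.081629 / 0.092174 ≈ 0.8856
  upper = min{1, (1 − p₀)/p₁} = 0.98946 / 0.092174 ≈ 10.7347 → capped at 1

0.886 ≤ PN ≤ 1.000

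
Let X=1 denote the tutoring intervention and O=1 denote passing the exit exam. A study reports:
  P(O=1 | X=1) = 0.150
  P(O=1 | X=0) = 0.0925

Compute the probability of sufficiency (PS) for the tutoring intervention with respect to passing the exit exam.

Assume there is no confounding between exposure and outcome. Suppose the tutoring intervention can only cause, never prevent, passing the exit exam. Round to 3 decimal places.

PS ≈ 0.063

Let p₁ = 0.15, p₀ = 0.0925.
Under exogeneity and monotonicity, PS = (p₁ − p₀) / (1 − p₀).
PS = (0.15 − 0.0925) / (1 − 0.0925) = 0.0575 / 0.9075 ≈ 0.0634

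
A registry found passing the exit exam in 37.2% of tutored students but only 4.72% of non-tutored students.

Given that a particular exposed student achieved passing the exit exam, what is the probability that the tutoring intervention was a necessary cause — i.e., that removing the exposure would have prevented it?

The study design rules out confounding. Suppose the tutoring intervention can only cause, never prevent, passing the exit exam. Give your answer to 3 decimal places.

p₁ = 0.372, p₀ = 0.0472.
Under exogeneity and monotonicity, PN = (p₁ − p₀) / p₁.
PN = (0.372 − 0.0472) / 0.372 = 0.3248 / 0.372 ≈ 0.8731

PN ≈ 0.873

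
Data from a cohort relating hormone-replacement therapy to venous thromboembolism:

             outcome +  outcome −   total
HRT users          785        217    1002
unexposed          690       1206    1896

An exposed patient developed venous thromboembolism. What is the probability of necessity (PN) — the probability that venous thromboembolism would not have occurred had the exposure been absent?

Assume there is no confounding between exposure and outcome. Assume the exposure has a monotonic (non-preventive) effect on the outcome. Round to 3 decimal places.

PN ≈ 0.535

p₁ = P(outcome | exposed) = 785/1002 = 0.78343
p₀ = P(outcome | unexposed) = 690/1896 = 0.36392
Under exogeneity and monotonicity, PN = (p₁ − p₀)/p₁.
PN = (0.78343 − 0.36392) / 0.78343 ≈ 0.5355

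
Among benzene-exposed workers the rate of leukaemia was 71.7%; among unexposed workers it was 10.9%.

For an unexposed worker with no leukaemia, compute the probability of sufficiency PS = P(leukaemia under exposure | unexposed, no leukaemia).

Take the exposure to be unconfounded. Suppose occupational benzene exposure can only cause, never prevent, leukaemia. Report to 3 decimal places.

p₁ = 0.717, p₀ = 0.109.
Under exogeneity and monotonicity, PS = (p₁ − p₀) / (1 − p₀).
PS = (0.717 − 0.109) / (1 − 0.109) = 0.608 / 0.891 ≈ 0.6824

PS ≈ 0.682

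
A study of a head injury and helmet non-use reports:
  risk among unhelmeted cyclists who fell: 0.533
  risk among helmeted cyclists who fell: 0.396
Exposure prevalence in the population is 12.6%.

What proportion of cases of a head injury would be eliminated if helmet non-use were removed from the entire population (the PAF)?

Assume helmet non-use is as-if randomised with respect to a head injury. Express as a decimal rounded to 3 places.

Let p₁ = 0.533, p₀ = 0.396.
Overall risk P(Y=1) = π·p₁ + (1−π)·p₀ = 0.126×0.533 + 0.874×0.396 = 0.41326.
Under exogeneity, PAF = [P(Y=1) − p₀] / P(Y=1).
PAF = (0.41326 − 0.396) / 0.41326 ≈ 0.0418

PAF ≈ 0.042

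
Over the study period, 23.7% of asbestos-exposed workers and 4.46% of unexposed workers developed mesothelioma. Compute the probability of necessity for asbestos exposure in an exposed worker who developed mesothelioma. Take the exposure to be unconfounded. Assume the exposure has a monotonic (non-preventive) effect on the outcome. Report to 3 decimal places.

p₁ = 0.237, p₀ = 0.0446.
Under exogeneity and monotonicity, PN = (p₁ − p₀) / p₁.
PN = (0.237 − 0.0446) / 0.237 = 0.1924 / 0.237 ≈ 0.8118

PN ≈ 0.812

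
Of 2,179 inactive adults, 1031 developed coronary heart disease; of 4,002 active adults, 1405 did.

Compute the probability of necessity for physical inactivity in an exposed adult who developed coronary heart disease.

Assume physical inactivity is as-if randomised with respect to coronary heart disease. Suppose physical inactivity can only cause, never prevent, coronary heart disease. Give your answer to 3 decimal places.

PN ≈ 0.258

p₁ = P(outcome | exposed) = 1031/2179 = 0.47315
p₀ = P(outcome | unexposed) = 1405/4002 = 0.35107
Under exogeneity and monotonicity, PN = (p₁ − p₀) / p₁.
PN = (0.47315 − 0.35107) / 0.47315 = 0.12208 / 0.47315 ≈ 0.2580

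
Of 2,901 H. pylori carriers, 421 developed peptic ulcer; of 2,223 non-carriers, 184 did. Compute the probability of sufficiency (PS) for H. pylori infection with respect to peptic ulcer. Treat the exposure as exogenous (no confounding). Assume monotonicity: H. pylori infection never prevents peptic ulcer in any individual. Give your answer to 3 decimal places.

p₁ = P(outcome | exposed) = 421/2901 = 0.14512
p₀ = P(outcome | unexposed) = 184/2223 = 0.082771
Under exogeneity and monotonicity, PS = (p₁ − p₀) / (1 − p₀).
PS = (0.14512 − 0.082771) / (1 − 0.082771) = 0.062351 / 0.91723 ≈ 0.0680

PS ≈ 0.068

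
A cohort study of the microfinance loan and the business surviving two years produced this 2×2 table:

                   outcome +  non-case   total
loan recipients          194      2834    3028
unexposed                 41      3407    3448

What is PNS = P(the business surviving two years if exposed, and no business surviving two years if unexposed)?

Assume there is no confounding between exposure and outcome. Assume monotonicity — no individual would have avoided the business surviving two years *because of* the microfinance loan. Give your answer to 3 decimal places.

p₁ = P(outcome | exposed) = 194/3028 = 0.064069
p₀ = P(outcome | unexposed) = 41/3448 = 0.011891
Under exogeneity and monotonicity, PNS = p₁ − p₀.
PNS = 0.064069 − 0.011891 = 0.052178

PNS ≈ 0.052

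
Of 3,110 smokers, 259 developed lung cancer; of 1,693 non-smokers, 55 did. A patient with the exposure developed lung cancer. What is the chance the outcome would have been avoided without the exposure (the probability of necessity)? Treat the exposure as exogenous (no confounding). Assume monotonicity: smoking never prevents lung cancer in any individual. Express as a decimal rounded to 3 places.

PN ≈ 0.610

p₁ = P(outcome | exposed) = 259/3110 = 0.08328
p₀ = P(outcome | unexposed) = 55/1693 = 0.032487
Under exogeneity and monotonicity, PN = (p₁ − p₀) / p₁.
PN = (0.08328 − 0.032487) / 0.08328 = 0.050793 / 0.08328 ≈ 0.6099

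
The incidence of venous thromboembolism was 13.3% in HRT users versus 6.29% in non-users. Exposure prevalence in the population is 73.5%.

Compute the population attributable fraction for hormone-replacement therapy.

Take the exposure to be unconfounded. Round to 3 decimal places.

p₁ = 0.133, p₀ = 0.0629.
Overall risk P(Y=1) = π·p₁ + (1−π)·p₀ = 0.735×0.133 + 0.265×0.0629 = 0.11442.
Under exogeneity, PAF = [P(Y=1) − p₀] / P(Y=1).
PAF = (0.11442 − 0.0629) / 0.11442 ≈ 0.4503

PAF ≈ 0.450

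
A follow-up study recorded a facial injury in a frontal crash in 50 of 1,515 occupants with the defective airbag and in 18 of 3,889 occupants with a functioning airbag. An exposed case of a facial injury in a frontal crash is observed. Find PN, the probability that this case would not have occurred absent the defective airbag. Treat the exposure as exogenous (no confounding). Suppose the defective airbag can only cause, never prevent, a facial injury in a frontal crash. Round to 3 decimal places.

p₁ = P(outcome | exposed) = 50/1515 = 0.033003
p₀ = P(outcome | unexposed) = 18/3889 = 0.0046284
Under exogeneity and monotonicity, PN = (p₁ − p₀) / p₁.
PN = (0.033003 − 0.0046284) / 0.033003 = 0.028375 / 0.033003 ≈ 0.8598

PN ≈ 0.860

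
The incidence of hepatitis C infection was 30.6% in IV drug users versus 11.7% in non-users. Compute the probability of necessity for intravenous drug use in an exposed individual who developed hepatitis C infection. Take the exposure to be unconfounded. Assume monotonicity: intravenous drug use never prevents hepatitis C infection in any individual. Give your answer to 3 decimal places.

PN ≈ 0.618

p₁ = 0.306, p₀ = 0.117.
Under exogeneity and monotonicity, PN = (p₁ − p₀) / p₁.
PN = (0.306 − 0.117) / 0.306 = 0.189 / 0.306 ≈ 0.6176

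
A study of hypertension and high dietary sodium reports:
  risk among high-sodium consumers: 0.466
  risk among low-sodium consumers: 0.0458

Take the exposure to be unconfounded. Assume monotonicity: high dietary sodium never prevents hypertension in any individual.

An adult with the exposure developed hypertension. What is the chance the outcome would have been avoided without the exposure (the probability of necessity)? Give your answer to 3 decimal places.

Let p₁ = 0.466, p₀ = 0.0458.
Under exogeneity and monotonicity, PN = (p₁ − p₀) / p₁.
PN = (0.466 − 0.0458) / 0.466 = 0.4202 / 0.466 ≈ 0.9017

PN ≈ 0.902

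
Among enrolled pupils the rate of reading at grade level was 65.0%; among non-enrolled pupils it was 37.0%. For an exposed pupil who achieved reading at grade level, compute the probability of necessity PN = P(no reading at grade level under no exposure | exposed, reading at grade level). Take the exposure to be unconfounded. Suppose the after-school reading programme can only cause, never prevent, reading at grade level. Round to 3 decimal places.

PN ≈ 0.431

p₁ = 0.65, p₀ = 0.37.
Under exogeneity and monotonicity, PN = (p₁ − p₀) / p₁.
PN = (0.65 − 0.37) / 0.65 = 0.28 / 0.65 ≈ 0.4308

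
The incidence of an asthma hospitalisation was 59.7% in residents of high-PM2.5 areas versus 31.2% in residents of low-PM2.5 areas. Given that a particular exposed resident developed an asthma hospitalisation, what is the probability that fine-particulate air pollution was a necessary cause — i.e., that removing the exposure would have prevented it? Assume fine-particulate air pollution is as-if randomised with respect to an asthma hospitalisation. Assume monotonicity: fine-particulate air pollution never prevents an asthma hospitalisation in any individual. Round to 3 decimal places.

PN ≈ 0.477

p₁ = 0.597, p₀ = 0.312.
Under exogeneity and monotonicity, PN = (p₁ − p₀) / p₁.
PN = (0.597 − 0.312) / 0.597 = 0.285 / 0.597 ≈ 0.4774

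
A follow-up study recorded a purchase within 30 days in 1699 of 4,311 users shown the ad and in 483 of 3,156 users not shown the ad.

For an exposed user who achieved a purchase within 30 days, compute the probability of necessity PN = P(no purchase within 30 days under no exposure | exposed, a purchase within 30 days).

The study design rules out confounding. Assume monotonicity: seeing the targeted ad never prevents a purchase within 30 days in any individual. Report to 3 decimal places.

PN ≈ 0.612

p₁ = P(outcome | exposed) = 1699/4311 = 0.39411
p₀ = P(outcome | unexposed) = 483/3156 = 0.15304
Under exogeneity and monotonicity, PN = (p₁ − p₀) / p₁.
PN = (0.39411 − 0.15304) / 0.39411 = 0.24107 / 0.39411 ≈ 0.6117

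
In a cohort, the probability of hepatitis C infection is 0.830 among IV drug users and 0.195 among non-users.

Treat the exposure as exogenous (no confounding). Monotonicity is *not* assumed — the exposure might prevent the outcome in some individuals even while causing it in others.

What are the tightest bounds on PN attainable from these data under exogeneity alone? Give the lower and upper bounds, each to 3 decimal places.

Let p₁ = 0.83, p₀ = 0.195.
Under exogeneity alone the bounds on PN are max{0,(p₁−p₀)/p₁} ≤ PN ≤ min{1,(1−p₀)/p₁}.
  lower = (p₁ − p₀)/p₁ = 0.635 / 0.83 ≈ 0.7651
  upper = min{1, (1 − p₀)/p₁} = 0.805 / 0.83 ≈ 0.9699

0.765 ≤ PN ≤ 0.970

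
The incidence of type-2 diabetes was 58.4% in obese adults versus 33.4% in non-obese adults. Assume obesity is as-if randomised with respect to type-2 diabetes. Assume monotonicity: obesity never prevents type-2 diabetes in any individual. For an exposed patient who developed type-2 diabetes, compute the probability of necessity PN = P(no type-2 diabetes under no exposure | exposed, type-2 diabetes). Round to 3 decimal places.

p₁ = 0.584, p₀ = 0.334.
Under exogeneity and monotonicity, PN = (p₁ − p₀) / p₁.
PN = (0.584 − 0.334) / 0.584 = 0.25 / 0.584 ≈ 0.4281

PN ≈ 0.428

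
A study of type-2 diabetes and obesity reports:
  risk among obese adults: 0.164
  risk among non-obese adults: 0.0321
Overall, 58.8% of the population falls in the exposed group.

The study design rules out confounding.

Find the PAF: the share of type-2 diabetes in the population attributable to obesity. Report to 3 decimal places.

PAF ≈ 0.707

Let p₁ = 0.164, p₀ = 0.0321.
Overall risk P(Y=1) = π·p₁ + (1−π)·p₀ = 0.588×0.164 + 0.412×0.0321 = 0.10966.
Under exogeneity, PAF = [P(Y=1) − p₀] / P(Y=1).
PAF = (0.10966 − 0.0321) / 0.10966 ≈ 0.7073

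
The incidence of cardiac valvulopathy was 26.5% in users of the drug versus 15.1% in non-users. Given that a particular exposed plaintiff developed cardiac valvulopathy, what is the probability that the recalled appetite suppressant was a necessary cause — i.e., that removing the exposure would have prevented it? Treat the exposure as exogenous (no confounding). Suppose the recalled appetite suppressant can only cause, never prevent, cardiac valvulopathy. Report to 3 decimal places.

p₁ = 0.265, p₀ = 0.151.
Under exogeneity and monotonicity, PN = (p₁ − p₀) / p₁.
PN = (0.265 − 0.151) / 0.265 = 0.114 / 0.265 ≈ 0.4302

PN ≈ 0.430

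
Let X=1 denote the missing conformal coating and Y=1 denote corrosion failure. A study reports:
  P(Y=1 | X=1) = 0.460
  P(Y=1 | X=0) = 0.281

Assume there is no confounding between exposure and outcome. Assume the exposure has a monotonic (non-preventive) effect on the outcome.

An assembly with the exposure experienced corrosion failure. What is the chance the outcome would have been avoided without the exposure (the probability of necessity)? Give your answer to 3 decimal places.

Let p₁ = 0.46, p₀ = 0.281.
Under exogeneity and monotonicity, PN = (p₁ − p₀) / p₁.
PN = (0.46 − 0.281) / 0.46 = 0.179 / 0.46 ≈ 0.3891

PN ≈ 0.389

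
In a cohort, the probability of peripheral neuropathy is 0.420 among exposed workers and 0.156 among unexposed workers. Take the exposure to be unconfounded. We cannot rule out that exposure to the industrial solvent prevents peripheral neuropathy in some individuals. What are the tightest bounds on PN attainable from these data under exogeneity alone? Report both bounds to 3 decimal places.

Let p₁ = 0.42, p₀ = 0.156.
Under exogeneity alone the bounds on PN are max{0,(p₁−p₀)/p₁} ≤ PN ≤ min{1,(1−p₀)/p₁}.
  lower = (p₁ − p₀)/p₁ = 0.264 / 0.42 ≈ 0.6286
  upper = min{1, (1 − p₀)/p₁} = 0.844 / 0.42 ≈ 2.0095 → capped at 1

0.629 ≤ PN ≤ 1.000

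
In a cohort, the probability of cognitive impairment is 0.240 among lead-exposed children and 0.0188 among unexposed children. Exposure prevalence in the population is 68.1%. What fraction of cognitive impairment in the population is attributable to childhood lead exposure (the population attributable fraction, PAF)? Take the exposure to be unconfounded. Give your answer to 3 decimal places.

Let p₁ = 0.24, p₀ = 0.0188.
Overall risk P(Y=1) = π·p₁ + (1−π)·p₀ = 0.681×0.24 + 0.319×0.0188 = 0.16944.
Under exogeneity, PAF = [P(Y=1) − p₀] / P(Y=1).
PAF = (0.16944 − 0.0188) / 0.16944 ≈ 0.8890

PAF ≈ 0.889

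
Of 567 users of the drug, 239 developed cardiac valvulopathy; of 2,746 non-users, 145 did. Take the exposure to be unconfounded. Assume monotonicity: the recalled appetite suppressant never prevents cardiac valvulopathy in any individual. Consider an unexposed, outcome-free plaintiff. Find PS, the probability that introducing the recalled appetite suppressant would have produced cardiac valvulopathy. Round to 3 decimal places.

p₁ = P(outcome | exposed) = 239/567 = 0.42152
p₀ = P(outcome | unexposed) = 145/2746 = 0.052804
Under exogeneity and monotonicity, PS = (p₁ − p₀) / (1 − p₀).
PS = (0.42152 − 0.052804) / (1 − 0.052804) = 0.36871 / 0.9472 ≈ 0.3893

PS ≈ 0.389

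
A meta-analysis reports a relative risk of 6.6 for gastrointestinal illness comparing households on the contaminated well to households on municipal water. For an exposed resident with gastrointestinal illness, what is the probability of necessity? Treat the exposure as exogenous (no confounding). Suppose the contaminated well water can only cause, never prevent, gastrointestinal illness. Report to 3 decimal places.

PN ≈ 0.848

Under exogeneity and monotonicity, PN = (RR − 1) / RR = 1 − 1/RR.
PN = (6.6 − 1) / 6.6 = 5.6 / 6.6 ≈ 0.8485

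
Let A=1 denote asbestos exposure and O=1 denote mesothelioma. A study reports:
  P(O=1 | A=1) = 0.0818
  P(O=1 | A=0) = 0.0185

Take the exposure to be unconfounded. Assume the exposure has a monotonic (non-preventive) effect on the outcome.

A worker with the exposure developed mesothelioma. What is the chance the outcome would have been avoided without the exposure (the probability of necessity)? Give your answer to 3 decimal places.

Let p₁ = 0.0818, p₀ = 0.0185.
Under exogeneity and monotonicity, PN = (p₁ − p₀) / p₁.
PN = (0.0818 − 0.0185) / 0.0818 = 0.0633 / 0.0818 ≈ 0.7738

PN ≈ 0.774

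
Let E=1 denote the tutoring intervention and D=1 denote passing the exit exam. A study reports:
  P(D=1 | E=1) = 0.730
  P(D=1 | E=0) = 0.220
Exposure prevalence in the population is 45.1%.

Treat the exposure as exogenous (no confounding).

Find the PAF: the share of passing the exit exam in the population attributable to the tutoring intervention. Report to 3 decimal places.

PAF ≈ 0.511

Let p₁ = 0.73, p₀ = 0.22.
Overall risk P(Y=1) = π·p₁ + (1−π)·p₀ = 0.451×0.73 + 0.549×0.22 = 0.45001.
Under exogeneity, PAF = [P(Y=1) − p₀] / P(Y=1).
PAF = (0.45001 − 0.22) / 0.45001 ≈ 0.5111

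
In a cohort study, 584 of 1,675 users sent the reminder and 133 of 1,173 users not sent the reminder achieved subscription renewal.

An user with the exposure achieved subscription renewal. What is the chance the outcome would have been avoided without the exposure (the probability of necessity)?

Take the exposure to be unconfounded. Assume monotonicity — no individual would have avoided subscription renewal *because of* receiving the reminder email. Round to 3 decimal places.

p₁ = P(outcome | exposed) = 584/1675 = 0.34866
p₀ = P(outcome | unexposed) = 133/1173 = 0.11338
Under exogeneity and monotonicity, PN = (p₁ − p₀) / p₁.
PN = (0.34866 − 0.11338) / 0.34866 = 0.23527 / 0.34866 ≈ 0.6748

PN ≈ 0.675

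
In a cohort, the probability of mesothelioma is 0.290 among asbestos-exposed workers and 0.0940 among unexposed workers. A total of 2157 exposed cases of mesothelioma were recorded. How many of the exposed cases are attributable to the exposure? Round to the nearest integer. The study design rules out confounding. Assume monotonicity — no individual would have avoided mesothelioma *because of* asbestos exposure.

about 1458 cases

Let p₁ = 0.29, p₀ = 0.094.
PN = (p₁ − p₀)/p₁ = (0.29 − 0.094) / 0.29 ≈ 0.67586.
Attributable cases ≈ PN × (exposed cases) = 0.67586 × 2157 ≈ 1457.83.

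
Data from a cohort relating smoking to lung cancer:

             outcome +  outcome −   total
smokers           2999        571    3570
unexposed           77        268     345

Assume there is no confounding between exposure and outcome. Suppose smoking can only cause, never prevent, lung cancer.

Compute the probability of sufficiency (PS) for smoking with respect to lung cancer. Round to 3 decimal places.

PS ≈ 0.794

p₁ = P(outcome | exposed) = 2999/3570 = 0.84006
p₀ = P(outcome | unexposed) = 77/345 = 0.22319
Under exogeneity and monotonicity, PS = (p₁ − p₀) / (1 − p₀).
PS = (0.84006 − 0.22319) / (1 − 0.22319) = 0.61687 / 0.77681 ≈ 0.7941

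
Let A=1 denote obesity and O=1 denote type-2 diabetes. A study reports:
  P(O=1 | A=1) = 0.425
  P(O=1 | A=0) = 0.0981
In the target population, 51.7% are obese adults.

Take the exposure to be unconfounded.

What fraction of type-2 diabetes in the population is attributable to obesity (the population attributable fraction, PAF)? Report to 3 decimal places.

Let p₁ = 0.425, p₀ = 0.0981.
Overall risk P(Y=1) = π·p₁ + (1−π)·p₀ = 0.517×0.425 + 0.483×0.0981 = 0.26711.
Under exogeneity, PAF = [P(Y=1) − p₀] / P(Y=1).
PAF = (0.26711 − 0.0981) / 0.26711 ≈ 0.6327

PAF ≈ 0.633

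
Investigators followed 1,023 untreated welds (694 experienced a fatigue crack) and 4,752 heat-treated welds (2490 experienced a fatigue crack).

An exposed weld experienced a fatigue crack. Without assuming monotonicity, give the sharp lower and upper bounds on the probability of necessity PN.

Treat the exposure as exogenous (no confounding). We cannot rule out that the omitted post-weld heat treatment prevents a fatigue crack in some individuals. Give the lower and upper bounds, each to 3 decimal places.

p₁ = P(outcome | exposed) = 694/1023 = 0.6784
p₀ = P(outcome | unexposed) = 2490/4752 = 0.52399
Under exogeneity alone the bounds on PN are max{0,(p₁−p₀)/p₁} ≤ PN ≤ min{1,(1−p₀)/p₁}.
  lower = (p₁ − p₀)/p₁ = 0.15441 / 0.6784 ≈ 0.2276
  upper = min{1, (1 − p₀)/p₁} = 0.47601 / 0.6784 ≈ 0.7017

0.228 ≤ PN ≤ 0.702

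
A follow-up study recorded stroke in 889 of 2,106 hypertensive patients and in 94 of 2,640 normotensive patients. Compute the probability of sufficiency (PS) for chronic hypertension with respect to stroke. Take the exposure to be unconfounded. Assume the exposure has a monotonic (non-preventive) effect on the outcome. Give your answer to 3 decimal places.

PS ≈ 0.401

p₁ = P(outcome | exposed) = 889/2106 = 0.42213
p₀ = P(outcome | unexposed) = 94/2640 = 0.035606
Under exogeneity and monotonicity, PS = (p₁ − p₀) / (1 − p₀).
PS = (0.42213 − 0.035606) / (1 − 0.035606) = 0.38652 / 0.96439 ≈ 0.4008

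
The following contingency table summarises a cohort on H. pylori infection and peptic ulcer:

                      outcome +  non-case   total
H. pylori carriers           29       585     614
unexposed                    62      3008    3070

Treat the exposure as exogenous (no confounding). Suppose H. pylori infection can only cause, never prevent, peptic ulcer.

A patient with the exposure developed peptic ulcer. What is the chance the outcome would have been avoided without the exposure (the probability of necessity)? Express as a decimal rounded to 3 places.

p₁ = P(outcome | exposed) = 29/614 = 0.047231
p₀ = P(outcome | unexposed) = 62/3070 = 0.020195
Under exogeneity and monotonicity, PN = (p₁ − p₀) / p₁.
PN = (0.047231 − 0.020195) / 0.047231 = 0.027036 / 0.047231 ≈ 0.5724

PN ≈ 0.572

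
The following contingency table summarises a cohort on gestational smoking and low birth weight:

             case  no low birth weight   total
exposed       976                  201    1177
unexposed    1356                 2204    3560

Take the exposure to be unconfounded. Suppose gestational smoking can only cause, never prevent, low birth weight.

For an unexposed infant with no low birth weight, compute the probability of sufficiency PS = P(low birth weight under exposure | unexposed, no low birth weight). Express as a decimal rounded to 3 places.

p₁ = P(outcome | exposed) = 976/1177 = 0.82923
p₀ = P(outcome | unexposed) = 1356/3560 = 0.3809
Under exogeneity and monotonicity, PS = (p₁ − p₀) / (1 − p₀).
PS = (0.82923 − 0.3809) / (1 − 0.3809) = 0.44833 / 0.6191 ≈ 0.7242

PS ≈ 0.724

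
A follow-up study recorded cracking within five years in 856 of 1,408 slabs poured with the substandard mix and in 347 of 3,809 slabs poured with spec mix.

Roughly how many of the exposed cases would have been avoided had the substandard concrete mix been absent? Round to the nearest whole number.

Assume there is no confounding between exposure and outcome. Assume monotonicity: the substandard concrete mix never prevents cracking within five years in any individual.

p₁ = P(outcome | exposed) = 856/1408 = 0.60795
p₀ = P(outcome | unexposed) = 347/3809 = 0.0911
PN = (p₁ − p₀)/p₁ = (0.60795 − 0.0911) / 0.60795 ≈ 0.85015.
Attributable cases ≈ PN × (exposed cases) = 0.85015 × 856 ≈ 727.73.

about 728 cases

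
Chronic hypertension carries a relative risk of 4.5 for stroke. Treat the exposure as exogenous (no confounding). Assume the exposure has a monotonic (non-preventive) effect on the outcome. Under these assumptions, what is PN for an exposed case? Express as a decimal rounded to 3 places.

Under exogeneity and monotonicity, PN = (RR − 1) / RR = 1 − 1/RR.
PN = (4.5 − 1) / 4.5 = 3.5 / 4.5 ≈ 0.7778

PN ≈ 0.778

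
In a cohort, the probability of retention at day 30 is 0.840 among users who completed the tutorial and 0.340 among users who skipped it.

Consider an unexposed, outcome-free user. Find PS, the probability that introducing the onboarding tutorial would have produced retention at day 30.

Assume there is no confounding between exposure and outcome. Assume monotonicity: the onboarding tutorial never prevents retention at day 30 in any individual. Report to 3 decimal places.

Let p₁ = 0.84, p₀ = 0.34.
Under exogeneity and monotonicity, PS = (p₁ − p₀) / (1 − p₀).
PS = (0.84 − 0.34) / (1 − 0.34) = 0.5 / 0.66 ≈ 0.7576

PS ≈ 0.758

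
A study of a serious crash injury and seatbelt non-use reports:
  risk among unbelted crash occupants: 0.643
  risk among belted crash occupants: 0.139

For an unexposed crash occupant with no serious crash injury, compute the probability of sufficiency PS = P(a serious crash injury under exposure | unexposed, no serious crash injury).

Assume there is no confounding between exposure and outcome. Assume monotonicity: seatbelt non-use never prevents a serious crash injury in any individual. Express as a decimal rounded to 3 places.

Let p₁ = 0.643, p₀ = 0.139.
Under exogeneity and monotonicity, PS = (p₁ − p₀) / (1 − p₀).
PS = (0.643 − 0.139) / (1 − 0.139) = 0.504 / 0.861 ≈ 0.5854

PS ≈ 0.585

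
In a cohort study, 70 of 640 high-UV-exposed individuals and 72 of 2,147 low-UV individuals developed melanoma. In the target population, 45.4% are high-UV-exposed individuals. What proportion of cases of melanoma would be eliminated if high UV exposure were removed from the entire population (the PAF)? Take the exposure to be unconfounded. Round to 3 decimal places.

PAF ≈ 0.507

p₁ = P(outcome | exposed) = 70/640 = 0.10938
p₀ = P(outcome | unexposed) = 72/2147 = 0.033535
Overall risk P(Y=1) = π·p₁ + (1−π)·p₀ = 0.454×0.10938 + 0.546×0.033535 = 0.067966.
Under exogeneity, PAF = [P(Y=1) − p₀] / P(Y=1).
PAF = (0.067966 − 0.033535) / 0.067966 ≈ 0.5066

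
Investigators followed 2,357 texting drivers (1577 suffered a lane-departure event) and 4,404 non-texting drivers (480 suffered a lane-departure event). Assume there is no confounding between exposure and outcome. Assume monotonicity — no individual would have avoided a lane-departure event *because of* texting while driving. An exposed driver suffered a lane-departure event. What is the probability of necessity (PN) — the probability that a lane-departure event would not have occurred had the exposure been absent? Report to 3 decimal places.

p₁ = P(outcome | exposed) = 1577/2357 = 0.66907
p₀ = P(outcome | unexposed) = 480/4404 = 0.10899
Under exogeneity and monotonicity, PN = (p₁ − p₀) / p₁.
PN = (0.66907 − 0.10899) / 0.66907 = 0.56008 / 0.66907 ≈ 0.8371

PN ≈ 0.837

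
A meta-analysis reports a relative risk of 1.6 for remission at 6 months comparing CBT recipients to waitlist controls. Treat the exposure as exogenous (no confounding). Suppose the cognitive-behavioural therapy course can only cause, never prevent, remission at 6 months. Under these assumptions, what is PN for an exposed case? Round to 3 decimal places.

PN ≈ 0.375

Under exogeneity and monotonicity, PN = (RR − 1) / RR = 1 − 1/RR.
PN = (1.6 − 1) / 1.6 = 0.6 / 1.6 ≈ 0.3750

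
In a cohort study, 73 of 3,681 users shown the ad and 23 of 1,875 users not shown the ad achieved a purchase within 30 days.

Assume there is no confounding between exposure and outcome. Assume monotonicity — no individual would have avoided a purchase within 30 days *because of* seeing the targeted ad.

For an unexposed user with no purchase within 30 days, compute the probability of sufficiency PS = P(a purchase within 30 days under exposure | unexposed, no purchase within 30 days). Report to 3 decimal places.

PS ≈ 0.008

p₁ = P(outcome | exposed) = 73/3681 = 0.019832
p₀ = P(outcome | unexposed) = 23/1875 = 0.012267
Under exogeneity and monotonicity, PS = (p₁ − p₀) / (1 − p₀).
PS = (0.019832 − 0.012267) / (1 − 0.012267) = 0.0075649 / 0.98773 ≈ 0.0077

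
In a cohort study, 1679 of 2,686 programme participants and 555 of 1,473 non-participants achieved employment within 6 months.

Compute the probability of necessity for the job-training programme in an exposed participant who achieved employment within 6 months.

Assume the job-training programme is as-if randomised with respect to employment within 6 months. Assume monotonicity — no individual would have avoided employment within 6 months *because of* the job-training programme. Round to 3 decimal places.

PN ≈ 0.397

p₁ = P(outcome | exposed) = 1679/2686 = 0.62509
p₀ = P(outcome | unexposed) = 555/1473 = 0.37678
Under exogeneity and monotonicity, PN = (p₁ − p₀) / p₁.
PN = (0.62509 − 0.37678) / 0.62509 = 0.24831 / 0.62509 ≈ 0.3972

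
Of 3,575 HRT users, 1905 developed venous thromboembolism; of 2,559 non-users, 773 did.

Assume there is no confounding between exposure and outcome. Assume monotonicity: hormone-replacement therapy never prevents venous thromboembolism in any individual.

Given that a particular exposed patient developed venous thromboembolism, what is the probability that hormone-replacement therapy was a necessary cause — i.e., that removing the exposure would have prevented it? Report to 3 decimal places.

PN ≈ 0.433

p₁ = P(outcome | exposed) = 1905/3575 = 0.53287
p₀ = P(outcome | unexposed) = 773/2559 = 0.30207
Under exogeneity and monotonicity, PN = (p₁ − p₀) / p₁.
PN = (0.53287 − 0.30207) / 0.53287 = 0.2308 / 0.53287 ≈ 0.4331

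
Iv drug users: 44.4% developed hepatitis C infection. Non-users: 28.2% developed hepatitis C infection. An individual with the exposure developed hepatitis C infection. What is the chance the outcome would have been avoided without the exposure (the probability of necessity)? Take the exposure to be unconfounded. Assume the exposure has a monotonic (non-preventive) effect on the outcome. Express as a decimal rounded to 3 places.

p₁ = 0.444, p₀ = 0.282.
Under exogeneity and monotonicity, PN = (p₁ − p₀) / p₁.
PN = (0.444 − 0.282) / 0.444 = 0.162 / 0.444 ≈ 0.3649

PN ≈ 0.365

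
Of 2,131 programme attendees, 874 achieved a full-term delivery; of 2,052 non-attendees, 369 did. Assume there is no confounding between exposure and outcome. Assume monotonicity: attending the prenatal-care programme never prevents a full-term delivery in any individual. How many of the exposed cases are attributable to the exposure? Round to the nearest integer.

p₁ = P(outcome | exposed) = 874/2131 = 0.41014
p₀ = P(outcome | unexposed) = 369/2052 = 0.17982
PN = (p₁ − p₀)/p₁ = (0.41014 − 0.17982) / 0.41014 ≈ 0.56155.
Attributable cases ≈ PN × (exposed cases) = 0.56155 × 874 ≈ 490.79.

about 491 cases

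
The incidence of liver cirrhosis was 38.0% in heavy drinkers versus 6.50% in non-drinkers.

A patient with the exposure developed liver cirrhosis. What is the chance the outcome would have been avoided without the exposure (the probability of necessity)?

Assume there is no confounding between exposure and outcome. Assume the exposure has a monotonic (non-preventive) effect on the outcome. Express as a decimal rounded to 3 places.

p₁ = 0.38, p₀ = 0.065.
Under exogeneity and monotonicity, PN = (p₁ − p₀) / p₁.
PN = (0.38 − 0.065) / 0.38 = 0.315 / 0.38 ≈ 0.8289

PN ≈ 0.829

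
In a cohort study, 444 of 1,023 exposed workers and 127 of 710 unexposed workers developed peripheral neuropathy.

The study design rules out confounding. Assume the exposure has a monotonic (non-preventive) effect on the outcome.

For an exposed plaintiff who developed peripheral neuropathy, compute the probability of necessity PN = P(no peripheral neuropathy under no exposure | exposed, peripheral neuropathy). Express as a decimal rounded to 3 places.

PN ≈ 0.588

p₁ = P(outcome | exposed) = 444/1023 = 0.43402
p₀ = P(outcome | unexposed) = 127/710 = 0.17887
Under exogeneity and monotonicity, PN = (p₁ − p₀) / p₁.
PN = (0.43402 − 0.17887) / 0.43402 = 0.25514 / 0.43402 ≈ 0.5879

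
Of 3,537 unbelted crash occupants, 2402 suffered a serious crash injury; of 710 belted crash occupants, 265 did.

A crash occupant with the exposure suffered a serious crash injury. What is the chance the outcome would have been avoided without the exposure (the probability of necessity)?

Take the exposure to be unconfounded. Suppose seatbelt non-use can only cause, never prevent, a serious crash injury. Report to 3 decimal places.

PN ≈ 0.450

p₁ = P(outcome | exposed) = 2402/3537 = 0.67911
p₀ = P(outcome | unexposed) = 265/710 = 0.37324
Under exogeneity and monotonicity, PN = (p₁ − p₀) / p₁.
PN = (0.67911 − 0.37324) / 0.67911 = 0.30587 / 0.67911 ≈ 0.4504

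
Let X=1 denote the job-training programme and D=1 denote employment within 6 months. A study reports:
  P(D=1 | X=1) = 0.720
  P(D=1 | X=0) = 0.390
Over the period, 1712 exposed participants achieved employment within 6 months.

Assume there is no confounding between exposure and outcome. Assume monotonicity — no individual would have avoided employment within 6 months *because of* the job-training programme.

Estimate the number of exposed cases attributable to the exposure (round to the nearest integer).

Let p₁ = 0.72, p₀ = 0.39.
PN = (p₁ − p₀)/p₁ = (0.72 − 0.39) / 0.72 ≈ 0.45833.
Attributable cases ≈ PN × (exposed cases) = 0.45833 × 1712 ≈ 784.67.

about 785 cases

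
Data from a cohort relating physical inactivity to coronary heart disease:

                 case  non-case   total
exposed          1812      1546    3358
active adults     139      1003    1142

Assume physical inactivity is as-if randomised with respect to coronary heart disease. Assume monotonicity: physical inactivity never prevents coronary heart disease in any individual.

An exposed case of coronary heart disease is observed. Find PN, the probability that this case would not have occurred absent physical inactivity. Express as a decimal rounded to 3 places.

p₁ = P(outcome | exposed) = 1812/3358 = 0.53961
p₀ = P(outcome | unexposed) = 139/1142 = 0.12172
Under exogeneity and monotonicity, PN = (p₁ − p₀)/p₁.
PN = (0.53961 − 0.12172) / 0.53961 ≈ 0.7744

PN ≈ 0.774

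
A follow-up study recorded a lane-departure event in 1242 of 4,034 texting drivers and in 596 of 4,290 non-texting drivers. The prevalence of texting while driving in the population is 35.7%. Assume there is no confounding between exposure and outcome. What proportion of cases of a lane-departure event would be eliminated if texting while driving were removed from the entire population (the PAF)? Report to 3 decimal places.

PAF ≈ 0.303

p₁ = P(outcome | exposed) = 1242/4034 = 0.30788
p₀ = P(outcome | unexposed) = 596/4290 = 0.13893
Overall risk P(Y=1) = π·p₁ + (1−π)·p₀ = 0.357×0.30788 + 0.643×0.13893 = 0.19924.
Under exogeneity, PAF = [P(Y=1) − p₀] / P(Y=1).
PAF = (0.19924 − 0.13893) / 0.19924 ≈ 0.3027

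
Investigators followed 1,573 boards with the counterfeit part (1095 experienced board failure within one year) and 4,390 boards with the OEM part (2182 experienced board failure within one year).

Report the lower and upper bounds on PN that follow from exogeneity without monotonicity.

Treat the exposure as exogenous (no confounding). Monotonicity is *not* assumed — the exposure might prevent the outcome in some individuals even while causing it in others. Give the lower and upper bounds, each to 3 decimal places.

0.286 ≤ PN ≤ 0.723

p₁ = P(outcome | exposed) = 1095/1573 = 0.69612
p₀ = P(outcome | unexposed) = 2182/4390 = 0.49704
Under exogeneity alone the bounds on PN are max{0,(p₁−p₀)/p₁} ≤ PN ≤ min{1,(1−p₀)/p₁}.
  lower = (p₁ − p₀)/p₁ = 0.19908 / 0.69612 ≈ 0.2860
  upper = min{1, (1 − p₀)/p₁} = 0.50296 / 0.69612 ≈ 0.7225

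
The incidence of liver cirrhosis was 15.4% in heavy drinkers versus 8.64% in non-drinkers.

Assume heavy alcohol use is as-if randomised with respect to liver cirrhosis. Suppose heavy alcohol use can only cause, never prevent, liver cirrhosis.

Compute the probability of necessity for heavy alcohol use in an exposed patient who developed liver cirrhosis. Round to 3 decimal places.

p₁ = 0.154, p₀ = 0.0864.
Under exogeneity and monotonicity, PN = (p₁ − p₀) / p₁.
PN = (0.154 − 0.0864) / 0.154 = 0.0676 / 0.154 ≈ 0.4390

PN ≈ 0.439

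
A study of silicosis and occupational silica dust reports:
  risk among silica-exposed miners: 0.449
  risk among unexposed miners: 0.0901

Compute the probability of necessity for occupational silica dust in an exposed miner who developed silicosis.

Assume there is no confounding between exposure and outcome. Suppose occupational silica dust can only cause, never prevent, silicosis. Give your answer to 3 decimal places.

Let p₁ = 0.449, p₀ = 0.0901.
Under exogeneity and monotonicity, PN = (p₁ − p₀) / p₁.
PN = (0.449 − 0.0901) / 0.449 = 0.3589 / 0.449 ≈ 0.7993

PN ≈ 0.799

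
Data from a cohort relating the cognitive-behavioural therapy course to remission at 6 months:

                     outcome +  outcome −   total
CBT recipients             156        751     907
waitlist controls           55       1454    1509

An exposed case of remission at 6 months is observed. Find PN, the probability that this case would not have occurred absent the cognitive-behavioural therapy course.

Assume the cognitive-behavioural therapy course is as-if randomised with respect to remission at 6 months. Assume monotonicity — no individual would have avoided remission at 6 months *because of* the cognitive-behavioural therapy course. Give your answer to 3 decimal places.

p₁ = P(outcome | exposed) = 156/907 = 0.172
p₀ = P(outcome | unexposed) = 55/1509 = 0.036448
Under exogeneity and monotonicity, PN = (p₁ − p₀)/p₁.
PN = (0.172 − 0.036448) / 0.172 ≈ 0.7881

PN ≈ 0.788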